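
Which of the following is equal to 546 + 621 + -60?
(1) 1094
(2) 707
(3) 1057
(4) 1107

First: 546 + 621 = 1167
Then: 1167 + -60 = 1107
4) 1107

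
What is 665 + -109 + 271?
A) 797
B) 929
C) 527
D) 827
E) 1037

First: 665 + -109 = 556
Then: 556 + 271 = 827
D) 827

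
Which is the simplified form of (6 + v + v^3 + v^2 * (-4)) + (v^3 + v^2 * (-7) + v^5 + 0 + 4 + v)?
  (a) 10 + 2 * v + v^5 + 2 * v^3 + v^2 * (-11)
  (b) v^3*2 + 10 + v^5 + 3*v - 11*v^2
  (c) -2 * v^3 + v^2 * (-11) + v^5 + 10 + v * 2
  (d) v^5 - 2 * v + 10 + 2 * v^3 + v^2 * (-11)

Adding the polynomials and combining like terms:
(6 + v + v^3 + v^2*(-4)) + (v^3 + v^2*(-7) + v^5 + 0 + 4 + v)
= 10 + 2 * v + v^5 + 2 * v^3 + v^2 * (-11)
a) 10 + 2 * v + v^5 + 2 * v^3 + v^2 * (-11)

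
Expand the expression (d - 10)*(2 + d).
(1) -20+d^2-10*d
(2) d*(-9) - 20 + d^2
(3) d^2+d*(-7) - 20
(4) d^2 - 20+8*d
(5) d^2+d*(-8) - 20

Expanding (d - 10)*(2 + d):
= d^2+d*(-8) - 20
5) d^2+d*(-8) - 20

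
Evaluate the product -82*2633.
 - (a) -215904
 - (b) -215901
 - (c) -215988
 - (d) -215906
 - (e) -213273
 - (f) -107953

-82 * 2633 = -215906
d) -215906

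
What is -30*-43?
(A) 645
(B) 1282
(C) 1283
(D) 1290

-30 * -43 = 1290
D) 1290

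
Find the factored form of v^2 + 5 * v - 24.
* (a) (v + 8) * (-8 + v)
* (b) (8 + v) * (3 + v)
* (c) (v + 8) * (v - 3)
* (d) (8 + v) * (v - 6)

We need to factor v^2 + 5 * v - 24.
The factored form is (v + 8) * (v - 3).
c) (v + 8) * (v - 3)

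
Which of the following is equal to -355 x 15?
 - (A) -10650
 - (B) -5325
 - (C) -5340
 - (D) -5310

-355 * 15 = -5325
B) -5325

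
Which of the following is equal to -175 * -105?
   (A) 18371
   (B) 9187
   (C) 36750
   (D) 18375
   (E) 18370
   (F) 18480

-175 * -105 = 18375
D) 18375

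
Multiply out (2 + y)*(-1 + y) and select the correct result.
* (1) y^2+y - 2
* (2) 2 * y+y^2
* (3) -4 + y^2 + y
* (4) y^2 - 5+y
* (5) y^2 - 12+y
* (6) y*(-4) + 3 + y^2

Expanding (2 + y)*(-1 + y):
= y^2+y - 2
1) y^2+y - 2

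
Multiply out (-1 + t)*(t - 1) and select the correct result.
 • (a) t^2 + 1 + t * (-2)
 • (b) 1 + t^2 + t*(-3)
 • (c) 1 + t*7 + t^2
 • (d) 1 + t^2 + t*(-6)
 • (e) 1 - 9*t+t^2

Expanding (-1 + t)*(t - 1):
= t^2 + 1 + t * (-2)
a) t^2 + 1 + t * (-2)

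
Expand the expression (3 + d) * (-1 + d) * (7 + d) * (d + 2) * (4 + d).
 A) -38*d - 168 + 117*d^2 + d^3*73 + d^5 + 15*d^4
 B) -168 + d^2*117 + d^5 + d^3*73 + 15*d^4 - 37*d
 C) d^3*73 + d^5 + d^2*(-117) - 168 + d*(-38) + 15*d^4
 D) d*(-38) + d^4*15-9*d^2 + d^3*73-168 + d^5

Expanding (3 + d) * (-1 + d) * (7 + d) * (d + 2) * (4 + d):
= -38*d - 168 + 117*d^2 + d^3*73 + d^5 + 15*d^4
A) -38*d - 168 + 117*d^2 + d^3*73 + d^5 + 15*d^4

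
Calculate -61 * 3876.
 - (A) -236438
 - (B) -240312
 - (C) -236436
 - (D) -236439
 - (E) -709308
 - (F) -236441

-61 * 3876 = -236436
C) -236436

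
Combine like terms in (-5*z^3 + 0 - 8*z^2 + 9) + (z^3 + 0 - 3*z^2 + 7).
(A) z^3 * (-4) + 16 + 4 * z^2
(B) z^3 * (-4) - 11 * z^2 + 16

Adding the polynomials and combining like terms:
(-5*z^3 + 0 - 8*z^2 + 9) + (z^3 + 0 - 3*z^2 + 7)
= z^3 * (-4) - 11 * z^2 + 16
B) z^3 * (-4) - 11 * z^2 + 16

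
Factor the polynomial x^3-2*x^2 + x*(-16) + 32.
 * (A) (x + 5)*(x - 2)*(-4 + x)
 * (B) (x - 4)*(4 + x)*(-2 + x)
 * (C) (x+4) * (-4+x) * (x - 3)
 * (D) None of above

We need to factor x^3-2*x^2 + x*(-16) + 32.
The factored form is (x - 4)*(4 + x)*(-2 + x).
B) (x - 4)*(4 + x)*(-2 + x)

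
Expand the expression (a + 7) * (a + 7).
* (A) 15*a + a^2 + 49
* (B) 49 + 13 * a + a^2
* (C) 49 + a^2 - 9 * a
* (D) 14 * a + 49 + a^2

Expanding (a + 7) * (a + 7):
= 14 * a + 49 + a^2
D) 14 * a + 49 + a^2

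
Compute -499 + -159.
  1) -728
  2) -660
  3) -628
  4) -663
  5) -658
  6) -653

-499 + -159 = -658
5) -658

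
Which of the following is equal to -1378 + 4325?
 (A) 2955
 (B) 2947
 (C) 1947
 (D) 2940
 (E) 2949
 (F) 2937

-1378 + 4325 = 2947
B) 2947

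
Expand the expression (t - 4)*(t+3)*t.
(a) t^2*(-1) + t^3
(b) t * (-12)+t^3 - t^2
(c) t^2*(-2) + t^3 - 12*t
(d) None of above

Expanding (t - 4)*(t+3)*t:
= t * (-12)+t^3 - t^2
b) t * (-12)+t^3 - t^2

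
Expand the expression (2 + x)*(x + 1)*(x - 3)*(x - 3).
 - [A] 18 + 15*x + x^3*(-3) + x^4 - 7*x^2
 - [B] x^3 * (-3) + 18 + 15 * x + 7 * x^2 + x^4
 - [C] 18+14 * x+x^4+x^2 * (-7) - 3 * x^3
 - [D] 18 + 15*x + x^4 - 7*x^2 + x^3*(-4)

Expanding (2 + x)*(x + 1)*(x - 3)*(x - 3):
= 18 + 15*x + x^3*(-3) + x^4 - 7*x^2
A) 18 + 15*x + x^3*(-3) + x^4 - 7*x^2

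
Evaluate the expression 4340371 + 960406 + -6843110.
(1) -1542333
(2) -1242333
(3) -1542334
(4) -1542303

First: 4340371 + 960406 = 5300777
Then: 5300777 + -6843110 = -1542333
1) -1542333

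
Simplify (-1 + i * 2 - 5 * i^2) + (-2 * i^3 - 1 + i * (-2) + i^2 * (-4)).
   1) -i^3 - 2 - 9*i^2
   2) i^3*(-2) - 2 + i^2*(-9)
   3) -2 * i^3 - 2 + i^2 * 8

Adding the polynomials and combining like terms:
(-1 + i*2 - 5*i^2) + (-2*i^3 - 1 + i*(-2) + i^2*(-4))
= i^3*(-2) - 2 + i^2*(-9)
2) i^3*(-2) - 2 + i^2*(-9)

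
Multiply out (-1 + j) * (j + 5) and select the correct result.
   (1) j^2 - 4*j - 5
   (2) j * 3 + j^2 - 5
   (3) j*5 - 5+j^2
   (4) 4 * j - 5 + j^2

Expanding (-1 + j) * (j + 5):
= 4 * j - 5 + j^2
4) 4 * j - 5 + j^2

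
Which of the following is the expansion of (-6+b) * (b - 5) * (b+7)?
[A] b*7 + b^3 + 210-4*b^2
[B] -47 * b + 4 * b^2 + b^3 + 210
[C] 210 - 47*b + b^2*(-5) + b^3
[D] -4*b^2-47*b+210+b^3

Expanding (-6+b) * (b - 5) * (b+7):
= -4*b^2-47*b+210+b^3
D) -4*b^2-47*b+210+b^3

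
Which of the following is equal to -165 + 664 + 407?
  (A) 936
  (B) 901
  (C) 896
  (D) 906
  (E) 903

First: -165 + 664 = 499
Then: 499 + 407 = 906
D) 906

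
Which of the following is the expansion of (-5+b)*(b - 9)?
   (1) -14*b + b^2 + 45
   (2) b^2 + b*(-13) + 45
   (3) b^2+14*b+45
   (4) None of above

Expanding (-5+b)*(b - 9):
= -14*b + b^2 + 45
1) -14*b + b^2 + 45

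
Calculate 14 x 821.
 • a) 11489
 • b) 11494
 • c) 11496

14 * 821 = 11494
b) 11494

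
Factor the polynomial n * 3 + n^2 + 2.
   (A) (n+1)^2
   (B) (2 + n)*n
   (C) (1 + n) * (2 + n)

We need to factor n * 3 + n^2 + 2.
The factored form is (1 + n) * (2 + n).
C) (1 + n) * (2 + n)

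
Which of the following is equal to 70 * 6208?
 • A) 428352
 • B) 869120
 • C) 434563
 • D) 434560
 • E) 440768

70 * 6208 = 434560
D) 434560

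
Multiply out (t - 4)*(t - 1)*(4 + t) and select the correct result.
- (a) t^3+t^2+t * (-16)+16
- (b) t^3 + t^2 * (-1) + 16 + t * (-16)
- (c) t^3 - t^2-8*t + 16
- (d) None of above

Expanding (t - 4)*(t - 1)*(4 + t):
= t^3 + t^2 * (-1) + 16 + t * (-16)
b) t^3 + t^2 * (-1) + 16 + t * (-16)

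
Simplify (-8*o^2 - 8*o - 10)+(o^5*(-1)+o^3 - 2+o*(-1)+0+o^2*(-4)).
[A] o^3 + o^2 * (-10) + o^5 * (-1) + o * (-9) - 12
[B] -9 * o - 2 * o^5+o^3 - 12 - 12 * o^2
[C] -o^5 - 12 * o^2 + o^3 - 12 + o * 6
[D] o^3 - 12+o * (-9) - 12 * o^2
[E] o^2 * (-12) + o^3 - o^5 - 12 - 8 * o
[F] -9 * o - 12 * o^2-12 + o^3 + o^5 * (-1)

Adding the polynomials and combining like terms:
(-8*o^2 - 8*o - 10) + (o^5*(-1) + o^3 - 2 + o*(-1) + 0 + o^2*(-4))
= -9 * o - 12 * o^2-12 + o^3 + o^5 * (-1)
F) -9 * o - 12 * o^2-12 + o^3 + o^5 * (-1)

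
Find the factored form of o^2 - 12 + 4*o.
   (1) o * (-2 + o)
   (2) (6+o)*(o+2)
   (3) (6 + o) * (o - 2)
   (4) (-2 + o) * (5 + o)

We need to factor o^2 - 12 + 4*o.
The factored form is (6 + o) * (o - 2).
3) (6 + o) * (o - 2)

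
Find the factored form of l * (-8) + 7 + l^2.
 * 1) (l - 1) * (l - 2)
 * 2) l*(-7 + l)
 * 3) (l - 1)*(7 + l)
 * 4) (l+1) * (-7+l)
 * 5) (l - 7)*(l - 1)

We need to factor l * (-8) + 7 + l^2.
The factored form is (l - 7)*(l - 1).
5) (l - 7)*(l - 1)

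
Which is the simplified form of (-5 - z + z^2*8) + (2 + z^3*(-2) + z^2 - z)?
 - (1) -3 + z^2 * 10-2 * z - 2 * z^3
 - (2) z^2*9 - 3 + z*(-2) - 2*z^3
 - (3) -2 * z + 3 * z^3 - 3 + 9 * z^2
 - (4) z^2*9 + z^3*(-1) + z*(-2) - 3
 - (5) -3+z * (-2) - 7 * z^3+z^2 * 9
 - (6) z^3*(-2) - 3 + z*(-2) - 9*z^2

Adding the polynomials and combining like terms:
(-5 - z + z^2*8) + (2 + z^3*(-2) + z^2 - z)
= z^2*9 - 3 + z*(-2) - 2*z^3
2) z^2*9 - 3 + z*(-2) - 2*z^3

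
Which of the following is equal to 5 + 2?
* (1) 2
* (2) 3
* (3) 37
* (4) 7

5 + 2 = 7
4) 7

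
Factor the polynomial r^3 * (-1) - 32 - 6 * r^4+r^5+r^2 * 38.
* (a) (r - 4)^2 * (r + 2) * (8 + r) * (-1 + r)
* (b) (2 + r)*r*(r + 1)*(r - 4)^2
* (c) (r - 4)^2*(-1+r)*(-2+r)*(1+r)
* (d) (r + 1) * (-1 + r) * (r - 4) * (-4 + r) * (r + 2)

We need to factor r^3 * (-1) - 32 - 6 * r^4+r^5+r^2 * 38.
The factored form is (r + 1) * (-1 + r) * (r - 4) * (-4 + r) * (r + 2).
d) (r + 1) * (-1 + r) * (r - 4) * (-4 + r) * (r + 2)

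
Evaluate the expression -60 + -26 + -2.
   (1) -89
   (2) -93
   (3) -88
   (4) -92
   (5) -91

First: -60 + -26 = -86
Then: -86 + -2 = -88
3) -88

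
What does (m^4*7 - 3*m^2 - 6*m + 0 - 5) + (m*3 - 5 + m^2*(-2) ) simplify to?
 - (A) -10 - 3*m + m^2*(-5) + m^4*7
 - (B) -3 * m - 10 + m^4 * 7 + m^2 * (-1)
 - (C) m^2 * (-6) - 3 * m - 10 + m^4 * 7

Adding the polynomials and combining like terms:
(m^4*7 - 3*m^2 - 6*m + 0 - 5) + (m*3 - 5 + m^2*(-2))
= -10 - 3*m + m^2*(-5) + m^4*7
A) -10 - 3*m + m^2*(-5) + m^4*7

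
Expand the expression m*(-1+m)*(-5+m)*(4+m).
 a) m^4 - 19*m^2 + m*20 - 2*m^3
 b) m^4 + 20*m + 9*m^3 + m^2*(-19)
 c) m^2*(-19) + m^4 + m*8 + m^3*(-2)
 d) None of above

Expanding m*(-1+m)*(-5+m)*(4+m):
= m^4 - 19*m^2 + m*20 - 2*m^3
a) m^4 - 19*m^2 + m*20 - 2*m^3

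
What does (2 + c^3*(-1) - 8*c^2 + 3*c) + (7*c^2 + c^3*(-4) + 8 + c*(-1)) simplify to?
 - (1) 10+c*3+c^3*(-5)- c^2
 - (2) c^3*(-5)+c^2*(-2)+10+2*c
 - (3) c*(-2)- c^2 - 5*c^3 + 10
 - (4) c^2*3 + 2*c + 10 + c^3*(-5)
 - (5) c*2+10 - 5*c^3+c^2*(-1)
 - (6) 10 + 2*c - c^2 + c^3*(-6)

Adding the polynomials and combining like terms:
(2 + c^3*(-1) - 8*c^2 + 3*c) + (7*c^2 + c^3*(-4) + 8 + c*(-1))
= c*2+10 - 5*c^3+c^2*(-1)
5) c*2+10 - 5*c^3+c^2*(-1)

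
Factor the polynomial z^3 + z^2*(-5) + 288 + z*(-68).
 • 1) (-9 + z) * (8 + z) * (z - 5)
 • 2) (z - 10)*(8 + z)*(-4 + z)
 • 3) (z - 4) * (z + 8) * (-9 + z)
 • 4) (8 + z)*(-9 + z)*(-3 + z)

We need to factor z^3 + z^2*(-5) + 288 + z*(-68).
The factored form is (z - 4) * (z + 8) * (-9 + z).
3) (z - 4) * (z + 8) * (-9 + z)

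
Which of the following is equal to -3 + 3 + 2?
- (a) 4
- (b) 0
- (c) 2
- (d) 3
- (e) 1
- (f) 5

First: -3 + 3 = 0
Then: 0 + 2 = 2
c) 2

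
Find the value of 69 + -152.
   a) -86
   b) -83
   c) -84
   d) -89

69 + -152 = -83
b) -83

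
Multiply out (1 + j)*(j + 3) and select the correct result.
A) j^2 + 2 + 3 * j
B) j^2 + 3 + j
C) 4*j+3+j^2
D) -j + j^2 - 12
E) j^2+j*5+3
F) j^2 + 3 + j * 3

Expanding (1 + j)*(j + 3):
= 4*j+3+j^2
C) 4*j+3+j^2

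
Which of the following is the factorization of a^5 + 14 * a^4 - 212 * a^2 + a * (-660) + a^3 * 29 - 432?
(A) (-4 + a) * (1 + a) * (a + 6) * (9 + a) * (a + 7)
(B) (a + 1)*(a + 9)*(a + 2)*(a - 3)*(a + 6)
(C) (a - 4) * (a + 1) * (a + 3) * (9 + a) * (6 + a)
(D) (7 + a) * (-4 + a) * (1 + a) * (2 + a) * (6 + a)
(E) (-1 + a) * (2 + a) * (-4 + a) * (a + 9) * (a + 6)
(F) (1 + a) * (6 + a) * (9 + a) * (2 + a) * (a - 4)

We need to factor a^5 + 14 * a^4 - 212 * a^2 + a * (-660) + a^3 * 29 - 432.
The factored form is (1 + a) * (6 + a) * (9 + a) * (2 + a) * (a - 4).
F) (1 + a) * (6 + a) * (9 + a) * (2 + a) * (a - 4)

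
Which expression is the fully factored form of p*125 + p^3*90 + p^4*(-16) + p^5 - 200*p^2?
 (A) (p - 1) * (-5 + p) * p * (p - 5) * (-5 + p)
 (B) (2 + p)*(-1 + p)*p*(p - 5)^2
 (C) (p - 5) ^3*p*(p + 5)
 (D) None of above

We need to factor p*125 + p^3*90 + p^4*(-16) + p^5 - 200*p^2.
The factored form is (p - 1) * (-5 + p) * p * (p - 5) * (-5 + p).
A) (p - 1) * (-5 + p) * p * (p - 5) * (-5 + p)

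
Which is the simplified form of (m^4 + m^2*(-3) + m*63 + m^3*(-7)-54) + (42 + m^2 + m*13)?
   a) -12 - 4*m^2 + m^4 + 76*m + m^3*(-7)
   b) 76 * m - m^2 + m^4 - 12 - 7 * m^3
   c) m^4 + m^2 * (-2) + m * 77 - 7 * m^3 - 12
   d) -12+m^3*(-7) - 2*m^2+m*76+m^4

Adding the polynomials and combining like terms:
(m^4 + m^2*(-3) + m*63 + m^3*(-7) - 54) + (42 + m^2 + m*13)
= -12+m^3*(-7) - 2*m^2+m*76+m^4
d) -12+m^3*(-7) - 2*m^2+m*76+m^4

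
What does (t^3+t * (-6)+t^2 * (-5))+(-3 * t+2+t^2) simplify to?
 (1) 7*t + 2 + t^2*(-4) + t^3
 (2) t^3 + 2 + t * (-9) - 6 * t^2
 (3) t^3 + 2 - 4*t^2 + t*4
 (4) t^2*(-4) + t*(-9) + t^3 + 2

Adding the polynomials and combining like terms:
(t^3 + t*(-6) + t^2*(-5)) + (-3*t + 2 + t^2)
= t^2*(-4) + t*(-9) + t^3 + 2
4) t^2*(-4) + t*(-9) + t^3 + 2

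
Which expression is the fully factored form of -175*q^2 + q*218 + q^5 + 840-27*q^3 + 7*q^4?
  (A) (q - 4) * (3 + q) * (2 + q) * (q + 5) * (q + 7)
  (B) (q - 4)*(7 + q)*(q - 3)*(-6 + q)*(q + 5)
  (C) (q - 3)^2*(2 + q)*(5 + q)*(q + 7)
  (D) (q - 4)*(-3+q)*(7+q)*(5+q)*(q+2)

We need to factor -175*q^2 + q*218 + q^5 + 840-27*q^3 + 7*q^4.
The factored form is (q - 4)*(-3+q)*(7+q)*(5+q)*(q+2).
D) (q - 4)*(-3+q)*(7+q)*(5+q)*(q+2)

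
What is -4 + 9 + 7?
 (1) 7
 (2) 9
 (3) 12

First: -4 + 9 = 5
Then: 5 + 7 = 12
3) 12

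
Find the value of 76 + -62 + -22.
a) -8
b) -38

First: 76 + -62 = 14
Then: 14 + -22 = -8
a) -8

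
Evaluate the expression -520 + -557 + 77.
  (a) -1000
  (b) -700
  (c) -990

First: -520 + -557 = -1077
Then: -1077 + 77 = -1000
a) -1000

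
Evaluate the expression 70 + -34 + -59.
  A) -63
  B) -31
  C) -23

First: 70 + -34 = 36
Then: 36 + -59 = -23
C) -23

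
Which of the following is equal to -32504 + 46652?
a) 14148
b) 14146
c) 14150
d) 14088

-32504 + 46652 = 14148
a) 14148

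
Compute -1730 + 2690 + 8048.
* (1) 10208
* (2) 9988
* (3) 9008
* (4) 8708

First: -1730 + 2690 = 960
Then: 960 + 8048 = 9008
3) 9008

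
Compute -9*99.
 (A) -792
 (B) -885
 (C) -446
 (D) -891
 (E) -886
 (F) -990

-9 * 99 = -891
D) -891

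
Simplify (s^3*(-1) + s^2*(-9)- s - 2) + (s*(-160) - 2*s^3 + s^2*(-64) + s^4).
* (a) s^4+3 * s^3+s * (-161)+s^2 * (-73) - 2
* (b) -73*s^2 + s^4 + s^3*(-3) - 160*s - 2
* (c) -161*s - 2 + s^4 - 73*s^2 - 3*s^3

Adding the polynomials and combining like terms:
(s^3*(-1) + s^2*(-9) - s - 2) + (s*(-160) - 2*s^3 + s^2*(-64) + s^4)
= -161*s - 2 + s^4 - 73*s^2 - 3*s^3
c) -161*s - 2 + s^4 - 73*s^2 - 3*s^3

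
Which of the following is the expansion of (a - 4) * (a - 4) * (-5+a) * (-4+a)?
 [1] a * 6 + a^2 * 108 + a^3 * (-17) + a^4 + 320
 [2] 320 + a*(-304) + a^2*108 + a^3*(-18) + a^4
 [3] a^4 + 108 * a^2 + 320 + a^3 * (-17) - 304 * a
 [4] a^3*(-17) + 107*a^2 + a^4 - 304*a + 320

Expanding (a - 4) * (a - 4) * (-5+a) * (-4+a):
= a^4 + 108 * a^2 + 320 + a^3 * (-17) - 304 * a
3) a^4 + 108 * a^2 + 320 + a^3 * (-17) - 304 * a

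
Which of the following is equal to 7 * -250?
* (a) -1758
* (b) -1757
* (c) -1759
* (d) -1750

7 * -250 = -1750
d) -1750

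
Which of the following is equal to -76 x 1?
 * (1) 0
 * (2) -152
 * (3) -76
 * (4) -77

-76 * 1 = -76
3) -76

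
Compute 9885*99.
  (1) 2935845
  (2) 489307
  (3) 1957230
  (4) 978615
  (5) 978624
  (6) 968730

9885 * 99 = 978615
4) 978615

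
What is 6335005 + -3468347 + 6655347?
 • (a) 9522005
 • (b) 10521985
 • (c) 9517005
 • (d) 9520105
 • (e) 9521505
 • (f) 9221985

First: 6335005 + -3468347 = 2866658
Then: 2866658 + 6655347 = 9522005
a) 9522005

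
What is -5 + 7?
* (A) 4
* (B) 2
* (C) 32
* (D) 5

-5 + 7 = 2
B) 2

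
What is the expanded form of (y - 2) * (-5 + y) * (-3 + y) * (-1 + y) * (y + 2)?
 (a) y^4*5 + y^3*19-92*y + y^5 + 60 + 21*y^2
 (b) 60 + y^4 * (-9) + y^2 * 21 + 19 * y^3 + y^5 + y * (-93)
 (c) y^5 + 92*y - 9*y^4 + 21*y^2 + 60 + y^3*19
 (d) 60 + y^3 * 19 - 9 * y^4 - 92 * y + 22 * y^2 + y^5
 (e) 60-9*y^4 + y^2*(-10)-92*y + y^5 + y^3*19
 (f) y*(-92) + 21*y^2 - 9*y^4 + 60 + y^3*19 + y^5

Expanding (y - 2) * (-5 + y) * (-3 + y) * (-1 + y) * (y + 2):
= y*(-92) + 21*y^2 - 9*y^4 + 60 + y^3*19 + y^5
f) y*(-92) + 21*y^2 - 9*y^4 + 60 + y^3*19 + y^5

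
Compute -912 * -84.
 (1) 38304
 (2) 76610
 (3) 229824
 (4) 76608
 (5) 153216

-912 * -84 = 76608
4) 76608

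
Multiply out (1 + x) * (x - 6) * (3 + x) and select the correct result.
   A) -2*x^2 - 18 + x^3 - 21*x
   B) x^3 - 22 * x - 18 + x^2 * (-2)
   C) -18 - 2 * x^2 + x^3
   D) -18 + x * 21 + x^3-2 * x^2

Expanding (1 + x) * (x - 6) * (3 + x):
= -2*x^2 - 18 + x^3 - 21*x
A) -2*x^2 - 18 + x^3 - 21*x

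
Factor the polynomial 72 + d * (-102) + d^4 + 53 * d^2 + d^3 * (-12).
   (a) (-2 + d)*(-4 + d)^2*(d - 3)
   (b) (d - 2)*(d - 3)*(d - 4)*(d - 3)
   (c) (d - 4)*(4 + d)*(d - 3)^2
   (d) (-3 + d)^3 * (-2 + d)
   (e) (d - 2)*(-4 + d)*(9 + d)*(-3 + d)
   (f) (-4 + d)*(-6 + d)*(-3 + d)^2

We need to factor 72 + d * (-102) + d^4 + 53 * d^2 + d^3 * (-12).
The factored form is (d - 2)*(d - 3)*(d - 4)*(d - 3).
b) (d - 2)*(d - 3)*(d - 4)*(d - 3)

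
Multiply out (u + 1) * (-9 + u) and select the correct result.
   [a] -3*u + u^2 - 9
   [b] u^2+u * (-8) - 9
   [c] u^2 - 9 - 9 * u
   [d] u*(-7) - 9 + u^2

Expanding (u + 1) * (-9 + u):
= u^2+u * (-8) - 9
b) u^2+u * (-8) - 9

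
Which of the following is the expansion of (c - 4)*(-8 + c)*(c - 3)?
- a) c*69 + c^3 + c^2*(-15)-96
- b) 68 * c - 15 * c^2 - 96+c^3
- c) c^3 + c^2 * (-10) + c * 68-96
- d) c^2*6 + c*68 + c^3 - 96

Expanding (c - 4)*(-8 + c)*(c - 3):
= 68 * c - 15 * c^2 - 96+c^3
b) 68 * c - 15 * c^2 - 96+c^3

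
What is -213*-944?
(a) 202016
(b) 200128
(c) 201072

-213 * -944 = 201072
c) 201072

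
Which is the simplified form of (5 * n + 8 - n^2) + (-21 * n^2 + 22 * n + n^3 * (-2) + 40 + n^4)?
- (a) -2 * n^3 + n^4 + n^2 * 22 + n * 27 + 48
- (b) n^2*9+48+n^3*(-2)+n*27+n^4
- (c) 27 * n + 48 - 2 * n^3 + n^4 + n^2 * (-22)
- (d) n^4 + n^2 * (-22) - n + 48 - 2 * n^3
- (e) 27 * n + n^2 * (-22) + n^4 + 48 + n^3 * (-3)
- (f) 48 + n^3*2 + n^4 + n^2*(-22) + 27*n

Adding the polynomials and combining like terms:
(5*n + 8 - n^2) + (-21*n^2 + 22*n + n^3*(-2) + 40 + n^4)
= 27 * n + 48 - 2 * n^3 + n^4 + n^2 * (-22)
c) 27 * n + 48 - 2 * n^3 + n^4 + n^2 * (-22)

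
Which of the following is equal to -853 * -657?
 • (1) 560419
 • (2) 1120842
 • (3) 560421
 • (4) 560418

-853 * -657 = 560421
3) 560421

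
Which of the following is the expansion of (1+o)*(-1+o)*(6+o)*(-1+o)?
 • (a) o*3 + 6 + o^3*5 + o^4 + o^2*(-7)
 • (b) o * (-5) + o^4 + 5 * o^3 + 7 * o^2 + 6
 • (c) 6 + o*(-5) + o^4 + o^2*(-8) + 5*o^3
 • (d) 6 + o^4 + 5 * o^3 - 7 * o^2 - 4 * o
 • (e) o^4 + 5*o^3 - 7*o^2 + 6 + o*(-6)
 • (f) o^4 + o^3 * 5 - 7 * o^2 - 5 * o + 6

Expanding (1+o)*(-1+o)*(6+o)*(-1+o):
= o^4 + o^3 * 5 - 7 * o^2 - 5 * o + 6
f) o^4 + o^3 * 5 - 7 * o^2 - 5 * o + 6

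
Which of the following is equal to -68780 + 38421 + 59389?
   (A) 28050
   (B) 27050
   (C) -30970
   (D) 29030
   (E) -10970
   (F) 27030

First: -68780 + 38421 = -30359
Then: -30359 + 59389 = 29030
D) 29030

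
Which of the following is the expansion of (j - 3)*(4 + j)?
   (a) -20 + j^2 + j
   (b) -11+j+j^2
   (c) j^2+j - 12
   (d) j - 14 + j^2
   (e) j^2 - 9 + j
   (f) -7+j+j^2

Expanding (j - 3)*(4 + j):
= j^2+j - 12
c) j^2+j - 12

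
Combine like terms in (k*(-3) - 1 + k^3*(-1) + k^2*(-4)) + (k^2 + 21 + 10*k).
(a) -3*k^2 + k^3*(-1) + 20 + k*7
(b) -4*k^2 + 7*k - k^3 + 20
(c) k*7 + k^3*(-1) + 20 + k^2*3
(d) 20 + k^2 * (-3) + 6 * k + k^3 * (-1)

Adding the polynomials and combining like terms:
(k*(-3) - 1 + k^3*(-1) + k^2*(-4)) + (k^2 + 21 + 10*k)
= -3*k^2 + k^3*(-1) + 20 + k*7
a) -3*k^2 + k^3*(-1) + 20 + k*7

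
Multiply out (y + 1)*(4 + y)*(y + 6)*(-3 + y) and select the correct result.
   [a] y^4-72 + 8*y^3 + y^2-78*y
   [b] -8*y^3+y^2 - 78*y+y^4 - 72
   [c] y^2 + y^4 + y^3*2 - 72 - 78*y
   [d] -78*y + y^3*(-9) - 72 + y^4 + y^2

Expanding (y + 1)*(4 + y)*(y + 6)*(-3 + y):
= y^4-72 + 8*y^3 + y^2-78*y
a) y^4-72 + 8*y^3 + y^2-78*y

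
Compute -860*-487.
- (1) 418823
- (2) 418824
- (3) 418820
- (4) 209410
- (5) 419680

-860 * -487 = 418820
3) 418820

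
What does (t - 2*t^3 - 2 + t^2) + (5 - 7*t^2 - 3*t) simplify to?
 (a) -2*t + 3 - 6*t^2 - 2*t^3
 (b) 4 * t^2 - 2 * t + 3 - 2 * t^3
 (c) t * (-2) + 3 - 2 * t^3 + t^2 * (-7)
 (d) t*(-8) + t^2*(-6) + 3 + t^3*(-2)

Adding the polynomials and combining like terms:
(t - 2*t^3 - 2 + t^2) + (5 - 7*t^2 - 3*t)
= -2*t + 3 - 6*t^2 - 2*t^3
a) -2*t + 3 - 6*t^2 - 2*t^3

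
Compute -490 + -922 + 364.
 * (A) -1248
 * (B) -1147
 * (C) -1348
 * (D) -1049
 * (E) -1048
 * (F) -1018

First: -490 + -922 = -1412
Then: -1412 + 364 = -1048
E) -1048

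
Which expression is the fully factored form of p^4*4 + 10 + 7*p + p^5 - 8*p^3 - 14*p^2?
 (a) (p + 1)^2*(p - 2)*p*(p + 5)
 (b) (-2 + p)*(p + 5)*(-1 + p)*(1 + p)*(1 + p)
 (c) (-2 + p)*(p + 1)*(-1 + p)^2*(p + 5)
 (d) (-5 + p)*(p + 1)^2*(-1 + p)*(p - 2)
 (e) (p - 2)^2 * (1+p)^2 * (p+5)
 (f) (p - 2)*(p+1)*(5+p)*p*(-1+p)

We need to factor p^4*4 + 10 + 7*p + p^5 - 8*p^3 - 14*p^2.
The factored form is (-2 + p)*(p + 5)*(-1 + p)*(1 + p)*(1 + p).
b) (-2 + p)*(p + 5)*(-1 + p)*(1 + p)*(1 + p)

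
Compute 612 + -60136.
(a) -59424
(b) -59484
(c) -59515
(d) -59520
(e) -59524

612 + -60136 = -59524
e) -59524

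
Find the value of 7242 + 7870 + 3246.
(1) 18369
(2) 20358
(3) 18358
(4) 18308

First: 7242 + 7870 = 15112
Then: 15112 + 3246 = 18358
3) 18358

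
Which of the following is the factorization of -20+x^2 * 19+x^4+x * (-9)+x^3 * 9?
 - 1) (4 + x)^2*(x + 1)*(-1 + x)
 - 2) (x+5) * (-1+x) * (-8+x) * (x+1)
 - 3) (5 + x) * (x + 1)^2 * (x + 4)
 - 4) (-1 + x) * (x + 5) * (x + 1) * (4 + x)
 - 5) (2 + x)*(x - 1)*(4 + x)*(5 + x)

We need to factor -20+x^2 * 19+x^4+x * (-9)+x^3 * 9.
The factored form is (-1 + x) * (x + 5) * (x + 1) * (4 + x).
4) (-1 + x) * (x + 5) * (x + 1) * (4 + x)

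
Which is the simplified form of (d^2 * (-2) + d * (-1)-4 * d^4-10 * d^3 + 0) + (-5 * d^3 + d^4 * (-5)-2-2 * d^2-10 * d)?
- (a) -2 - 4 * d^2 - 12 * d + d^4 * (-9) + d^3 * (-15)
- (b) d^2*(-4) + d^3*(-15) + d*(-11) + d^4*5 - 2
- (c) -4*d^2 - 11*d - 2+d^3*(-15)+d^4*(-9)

Adding the polynomials and combining like terms:
(d^2*(-2) + d*(-1) - 4*d^4 - 10*d^3 + 0) + (-5*d^3 + d^4*(-5) - 2 - 2*d^2 - 10*d)
= -4*d^2 - 11*d - 2+d^3*(-15)+d^4*(-9)
c) -4*d^2 - 11*d - 2+d^3*(-15)+d^4*(-9)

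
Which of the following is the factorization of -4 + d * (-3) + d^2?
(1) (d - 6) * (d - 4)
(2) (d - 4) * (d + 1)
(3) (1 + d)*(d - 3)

We need to factor -4 + d * (-3) + d^2.
The factored form is (d - 4) * (d + 1).
2) (d - 4) * (d + 1)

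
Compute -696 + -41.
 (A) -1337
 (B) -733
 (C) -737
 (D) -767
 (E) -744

-696 + -41 = -737
C) -737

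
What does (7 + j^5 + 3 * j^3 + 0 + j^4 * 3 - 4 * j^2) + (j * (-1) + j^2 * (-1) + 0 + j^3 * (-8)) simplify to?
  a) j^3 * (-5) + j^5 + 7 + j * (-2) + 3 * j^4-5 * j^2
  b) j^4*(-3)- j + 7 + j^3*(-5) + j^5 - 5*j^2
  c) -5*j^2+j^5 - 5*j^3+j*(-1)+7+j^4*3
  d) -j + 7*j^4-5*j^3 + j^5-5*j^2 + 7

Adding the polynomials and combining like terms:
(7 + j^5 + 3*j^3 + 0 + j^4*3 - 4*j^2) + (j*(-1) + j^2*(-1) + 0 + j^3*(-8))
= -5*j^2+j^5 - 5*j^3+j*(-1)+7+j^4*3
c) -5*j^2+j^5 - 5*j^3+j*(-1)+7+j^4*3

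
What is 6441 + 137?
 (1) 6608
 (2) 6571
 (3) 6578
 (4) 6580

6441 + 137 = 6578
3) 6578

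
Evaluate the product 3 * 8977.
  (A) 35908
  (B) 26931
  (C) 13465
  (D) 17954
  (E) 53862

3 * 8977 = 26931
B) 26931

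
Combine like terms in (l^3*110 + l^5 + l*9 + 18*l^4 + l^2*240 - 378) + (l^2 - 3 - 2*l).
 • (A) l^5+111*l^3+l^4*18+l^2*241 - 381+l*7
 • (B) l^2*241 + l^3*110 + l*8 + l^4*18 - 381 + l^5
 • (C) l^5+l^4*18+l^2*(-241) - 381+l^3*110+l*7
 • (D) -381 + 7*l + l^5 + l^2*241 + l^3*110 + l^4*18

Adding the polynomials and combining like terms:
(l^3*110 + l^5 + l*9 + 18*l^4 + l^2*240 - 378) + (l^2 - 3 - 2*l)
= -381 + 7*l + l^5 + l^2*241 + l^3*110 + l^4*18
D) -381 + 7*l + l^5 + l^2*241 + l^3*110 + l^4*18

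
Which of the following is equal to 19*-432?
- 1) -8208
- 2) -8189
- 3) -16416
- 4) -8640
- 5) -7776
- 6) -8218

19 * -432 = -8208
1) -8208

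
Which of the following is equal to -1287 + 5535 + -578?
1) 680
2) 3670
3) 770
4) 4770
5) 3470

First: -1287 + 5535 = 4248
Then: 4248 + -578 = 3670
2) 3670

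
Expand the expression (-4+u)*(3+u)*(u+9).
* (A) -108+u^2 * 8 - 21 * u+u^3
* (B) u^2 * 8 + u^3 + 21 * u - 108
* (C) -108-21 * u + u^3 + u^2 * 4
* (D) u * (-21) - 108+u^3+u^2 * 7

Expanding (-4+u)*(3+u)*(u+9):
= -108+u^2 * 8 - 21 * u+u^3
A) -108+u^2 * 8 - 21 * u+u^3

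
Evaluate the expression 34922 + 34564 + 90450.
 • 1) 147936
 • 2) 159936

First: 34922 + 34564 = 69486
Then: 69486 + 90450 = 159936
2) 159936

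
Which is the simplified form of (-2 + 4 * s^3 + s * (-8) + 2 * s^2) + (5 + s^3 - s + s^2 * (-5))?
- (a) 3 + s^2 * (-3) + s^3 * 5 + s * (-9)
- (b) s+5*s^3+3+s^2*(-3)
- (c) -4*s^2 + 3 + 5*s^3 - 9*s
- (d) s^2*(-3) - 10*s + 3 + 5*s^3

Adding the polynomials and combining like terms:
(-2 + 4*s^3 + s*(-8) + 2*s^2) + (5 + s^3 - s + s^2*(-5))
= 3 + s^2 * (-3) + s^3 * 5 + s * (-9)
a) 3 + s^2 * (-3) + s^3 * 5 + s * (-9)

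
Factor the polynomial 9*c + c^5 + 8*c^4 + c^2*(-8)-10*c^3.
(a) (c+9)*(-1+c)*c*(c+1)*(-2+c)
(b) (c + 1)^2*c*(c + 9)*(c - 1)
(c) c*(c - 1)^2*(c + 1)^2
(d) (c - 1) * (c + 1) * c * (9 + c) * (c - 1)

We need to factor 9*c + c^5 + 8*c^4 + c^2*(-8)-10*c^3.
The factored form is (c - 1) * (c + 1) * c * (9 + c) * (c - 1).
d) (c - 1) * (c + 1) * c * (9 + c) * (c - 1)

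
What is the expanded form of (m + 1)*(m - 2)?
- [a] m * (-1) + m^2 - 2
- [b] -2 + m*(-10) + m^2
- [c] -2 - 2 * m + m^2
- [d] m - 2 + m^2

Expanding (m + 1)*(m - 2):
= m * (-1) + m^2 - 2
a) m * (-1) + m^2 - 2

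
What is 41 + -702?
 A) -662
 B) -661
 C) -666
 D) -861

41 + -702 = -661
B) -661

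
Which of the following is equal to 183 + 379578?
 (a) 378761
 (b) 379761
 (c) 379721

183 + 379578 = 379761
b) 379761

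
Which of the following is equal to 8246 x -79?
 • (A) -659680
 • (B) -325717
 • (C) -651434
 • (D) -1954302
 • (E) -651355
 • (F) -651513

8246 * -79 = -651434
C) -651434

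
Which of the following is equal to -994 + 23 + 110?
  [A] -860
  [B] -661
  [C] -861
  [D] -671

First: -994 + 23 = -971
Then: -971 + 110 = -861
C) -861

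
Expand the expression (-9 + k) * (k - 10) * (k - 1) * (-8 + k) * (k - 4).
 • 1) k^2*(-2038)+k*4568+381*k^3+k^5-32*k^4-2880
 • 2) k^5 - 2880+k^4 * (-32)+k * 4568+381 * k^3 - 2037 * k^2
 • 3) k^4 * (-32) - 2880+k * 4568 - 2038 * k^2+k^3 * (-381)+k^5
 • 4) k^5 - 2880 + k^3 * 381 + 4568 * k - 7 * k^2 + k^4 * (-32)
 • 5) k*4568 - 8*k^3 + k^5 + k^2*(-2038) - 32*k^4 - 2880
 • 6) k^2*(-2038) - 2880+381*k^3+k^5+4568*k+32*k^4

Expanding (-9 + k) * (k - 10) * (k - 1) * (-8 + k) * (k - 4):
= k^2*(-2038)+k*4568+381*k^3+k^5-32*k^4-2880
1) k^2*(-2038)+k*4568+381*k^3+k^5-32*k^4-2880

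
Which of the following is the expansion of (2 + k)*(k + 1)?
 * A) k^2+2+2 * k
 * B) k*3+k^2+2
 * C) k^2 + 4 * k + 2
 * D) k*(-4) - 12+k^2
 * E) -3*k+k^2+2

Expanding (2 + k)*(k + 1):
= k*3+k^2+2
B) k*3+k^2+2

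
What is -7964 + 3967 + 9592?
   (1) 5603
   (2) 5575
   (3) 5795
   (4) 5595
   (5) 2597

First: -7964 + 3967 = -3997
Then: -3997 + 9592 = 5595
4) 5595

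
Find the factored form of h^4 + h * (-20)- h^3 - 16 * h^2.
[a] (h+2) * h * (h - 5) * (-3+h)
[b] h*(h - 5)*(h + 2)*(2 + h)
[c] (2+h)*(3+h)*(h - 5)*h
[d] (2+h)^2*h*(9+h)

We need to factor h^4 + h * (-20)- h^3 - 16 * h^2.
The factored form is h*(h - 5)*(h + 2)*(2 + h).
b) h*(h - 5)*(h + 2)*(2 + h)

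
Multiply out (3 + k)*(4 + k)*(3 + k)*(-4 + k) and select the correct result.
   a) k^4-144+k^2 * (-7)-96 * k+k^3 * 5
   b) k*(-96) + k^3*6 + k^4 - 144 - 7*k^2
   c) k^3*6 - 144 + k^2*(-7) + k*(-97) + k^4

Expanding (3 + k)*(4 + k)*(3 + k)*(-4 + k):
= k*(-96) + k^3*6 + k^4 - 144 - 7*k^2
b) k*(-96) + k^3*6 + k^4 - 144 - 7*k^2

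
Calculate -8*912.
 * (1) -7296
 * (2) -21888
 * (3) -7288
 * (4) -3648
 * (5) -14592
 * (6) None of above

-8 * 912 = -7296
1) -7296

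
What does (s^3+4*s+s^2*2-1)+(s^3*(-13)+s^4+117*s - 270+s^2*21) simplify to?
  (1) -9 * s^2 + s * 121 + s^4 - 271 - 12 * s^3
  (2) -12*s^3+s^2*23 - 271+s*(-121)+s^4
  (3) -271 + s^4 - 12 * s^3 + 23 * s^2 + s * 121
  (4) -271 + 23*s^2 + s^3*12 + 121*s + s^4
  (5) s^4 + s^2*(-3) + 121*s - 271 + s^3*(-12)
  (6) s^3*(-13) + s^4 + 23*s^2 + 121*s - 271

Adding the polynomials and combining like terms:
(s^3 + 4*s + s^2*2 - 1) + (s^3*(-13) + s^4 + 117*s - 270 + s^2*21)
= -271 + s^4 - 12 * s^3 + 23 * s^2 + s * 121
3) -271 + s^4 - 12 * s^3 + 23 * s^2 + s * 121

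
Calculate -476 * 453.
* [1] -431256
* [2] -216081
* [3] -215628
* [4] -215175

-476 * 453 = -215628
3) -215628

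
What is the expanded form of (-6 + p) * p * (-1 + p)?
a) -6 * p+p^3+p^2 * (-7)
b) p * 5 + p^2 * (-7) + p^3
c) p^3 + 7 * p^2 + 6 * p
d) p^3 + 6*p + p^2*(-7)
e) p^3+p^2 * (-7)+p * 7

Expanding (-6 + p) * p * (-1 + p):
= p^3 + 6*p + p^2*(-7)
d) p^3 + 6*p + p^2*(-7)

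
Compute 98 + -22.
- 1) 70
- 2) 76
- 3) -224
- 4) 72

98 + -22 = 76
2) 76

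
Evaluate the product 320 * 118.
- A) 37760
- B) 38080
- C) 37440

320 * 118 = 37760
A) 37760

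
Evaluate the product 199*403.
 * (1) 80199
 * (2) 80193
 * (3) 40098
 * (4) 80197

199 * 403 = 80197
4) 80197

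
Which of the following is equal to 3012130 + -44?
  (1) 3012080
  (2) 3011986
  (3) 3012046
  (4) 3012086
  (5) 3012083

3012130 + -44 = 3012086
4) 3012086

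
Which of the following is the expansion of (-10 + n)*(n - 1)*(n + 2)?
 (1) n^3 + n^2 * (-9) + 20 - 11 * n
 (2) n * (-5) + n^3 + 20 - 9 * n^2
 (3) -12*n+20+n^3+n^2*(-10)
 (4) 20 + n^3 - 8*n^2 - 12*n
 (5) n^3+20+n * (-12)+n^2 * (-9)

Expanding (-10 + n)*(n - 1)*(n + 2):
= n^3+20+n * (-12)+n^2 * (-9)
5) n^3+20+n * (-12)+n^2 * (-9)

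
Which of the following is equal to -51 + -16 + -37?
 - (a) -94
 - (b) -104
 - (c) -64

First: -51 + -16 = -67
Then: -67 + -37 = -104
b) -104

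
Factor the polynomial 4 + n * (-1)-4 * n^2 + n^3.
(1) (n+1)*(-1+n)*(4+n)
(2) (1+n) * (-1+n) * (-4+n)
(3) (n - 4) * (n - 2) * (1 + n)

We need to factor 4 + n * (-1)-4 * n^2 + n^3.
The factored form is (1+n) * (-1+n) * (-4+n).
2) (1+n) * (-1+n) * (-4+n)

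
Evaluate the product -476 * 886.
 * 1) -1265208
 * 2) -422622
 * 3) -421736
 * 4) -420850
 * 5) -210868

-476 * 886 = -421736
3) -421736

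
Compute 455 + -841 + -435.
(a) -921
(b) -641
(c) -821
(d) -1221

First: 455 + -841 = -386
Then: -386 + -435 = -821
c) -821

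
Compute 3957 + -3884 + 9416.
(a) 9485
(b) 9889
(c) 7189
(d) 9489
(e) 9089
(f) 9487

First: 3957 + -3884 = 73
Then: 73 + 9416 = 9489
d) 9489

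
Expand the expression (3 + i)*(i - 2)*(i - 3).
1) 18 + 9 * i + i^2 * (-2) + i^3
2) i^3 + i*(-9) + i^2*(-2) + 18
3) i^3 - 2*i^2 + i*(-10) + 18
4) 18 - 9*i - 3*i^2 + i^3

Expanding (3 + i)*(i - 2)*(i - 3):
= i^3 + i*(-9) + i^2*(-2) + 18
2) i^3 + i*(-9) + i^2*(-2) + 18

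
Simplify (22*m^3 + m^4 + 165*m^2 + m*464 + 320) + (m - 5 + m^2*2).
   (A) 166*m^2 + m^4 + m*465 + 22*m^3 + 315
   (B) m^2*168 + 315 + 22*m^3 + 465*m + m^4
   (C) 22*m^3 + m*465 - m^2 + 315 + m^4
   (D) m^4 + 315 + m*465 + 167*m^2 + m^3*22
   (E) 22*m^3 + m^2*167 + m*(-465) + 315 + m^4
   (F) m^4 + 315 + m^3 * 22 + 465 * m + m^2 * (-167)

Adding the polynomials and combining like terms:
(22*m^3 + m^4 + 165*m^2 + m*464 + 320) + (m - 5 + m^2*2)
= m^4 + 315 + m*465 + 167*m^2 + m^3*22
D) m^4 + 315 + m*465 + 167*m^2 + m^3*22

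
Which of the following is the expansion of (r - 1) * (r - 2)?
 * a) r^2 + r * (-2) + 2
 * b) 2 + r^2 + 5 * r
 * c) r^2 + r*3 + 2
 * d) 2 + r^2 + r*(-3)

Expanding (r - 1) * (r - 2):
= 2 + r^2 + r*(-3)
d) 2 + r^2 + r*(-3)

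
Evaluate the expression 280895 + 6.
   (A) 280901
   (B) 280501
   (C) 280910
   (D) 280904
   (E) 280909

280895 + 6 = 280901
A) 280901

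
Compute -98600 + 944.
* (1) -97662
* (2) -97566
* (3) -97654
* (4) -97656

-98600 + 944 = -97656
4) -97656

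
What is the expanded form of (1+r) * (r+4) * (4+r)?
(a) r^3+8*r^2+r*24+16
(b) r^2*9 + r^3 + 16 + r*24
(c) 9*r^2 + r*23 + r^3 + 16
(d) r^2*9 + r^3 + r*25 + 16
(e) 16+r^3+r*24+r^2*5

Expanding (1+r) * (r+4) * (4+r):
= r^2*9 + r^3 + 16 + r*24
b) r^2*9 + r^3 + 16 + r*24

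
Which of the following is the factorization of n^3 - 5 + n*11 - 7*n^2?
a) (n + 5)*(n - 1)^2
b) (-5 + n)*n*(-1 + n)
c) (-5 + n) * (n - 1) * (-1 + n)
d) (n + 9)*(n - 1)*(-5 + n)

We need to factor n^3 - 5 + n*11 - 7*n^2.
The factored form is (-5 + n) * (n - 1) * (-1 + n).
c) (-5 + n) * (n - 1) * (-1 + n)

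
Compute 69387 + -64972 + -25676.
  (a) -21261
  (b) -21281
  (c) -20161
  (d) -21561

First: 69387 + -64972 = 4415
Then: 4415 + -25676 = -21261
a) -21261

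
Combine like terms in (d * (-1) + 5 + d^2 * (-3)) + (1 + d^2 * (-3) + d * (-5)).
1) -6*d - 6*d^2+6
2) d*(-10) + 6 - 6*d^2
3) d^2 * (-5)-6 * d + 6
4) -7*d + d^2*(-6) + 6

Adding the polynomials and combining like terms:
(d*(-1) + 5 + d^2*(-3)) + (1 + d^2*(-3) + d*(-5))
= -6*d - 6*d^2+6
1) -6*d - 6*d^2+6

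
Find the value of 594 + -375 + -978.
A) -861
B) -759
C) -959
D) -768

First: 594 + -375 = 219
Then: 219 + -978 = -759
B) -759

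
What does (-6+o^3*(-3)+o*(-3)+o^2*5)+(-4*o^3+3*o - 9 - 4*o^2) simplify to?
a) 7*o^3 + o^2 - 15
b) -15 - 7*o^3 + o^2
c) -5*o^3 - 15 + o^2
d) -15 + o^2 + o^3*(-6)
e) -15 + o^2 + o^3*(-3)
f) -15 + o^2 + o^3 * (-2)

Adding the polynomials and combining like terms:
(-6 + o^3*(-3) + o*(-3) + o^2*5) + (-4*o^3 + 3*o - 9 - 4*o^2)
= -15 - 7*o^3 + o^2
b) -15 - 7*o^3 + o^2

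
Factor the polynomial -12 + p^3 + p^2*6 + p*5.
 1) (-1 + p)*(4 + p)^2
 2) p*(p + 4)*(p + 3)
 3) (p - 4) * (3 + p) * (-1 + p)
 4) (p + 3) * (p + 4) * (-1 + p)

We need to factor -12 + p^3 + p^2*6 + p*5.
The factored form is (p + 3) * (p + 4) * (-1 + p).
4) (p + 3) * (p + 4) * (-1 + p)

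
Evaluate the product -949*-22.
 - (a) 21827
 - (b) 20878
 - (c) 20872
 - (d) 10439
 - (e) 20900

-949 * -22 = 20878
b) 20878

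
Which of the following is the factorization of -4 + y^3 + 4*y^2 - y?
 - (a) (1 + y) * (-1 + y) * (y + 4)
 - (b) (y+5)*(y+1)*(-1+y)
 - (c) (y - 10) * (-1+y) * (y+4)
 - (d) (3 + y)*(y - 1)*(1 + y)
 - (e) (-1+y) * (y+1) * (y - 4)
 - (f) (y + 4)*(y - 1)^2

We need to factor -4 + y^3 + 4*y^2 - y.
The factored form is (1 + y) * (-1 + y) * (y + 4).
a) (1 + y) * (-1 + y) * (y + 4)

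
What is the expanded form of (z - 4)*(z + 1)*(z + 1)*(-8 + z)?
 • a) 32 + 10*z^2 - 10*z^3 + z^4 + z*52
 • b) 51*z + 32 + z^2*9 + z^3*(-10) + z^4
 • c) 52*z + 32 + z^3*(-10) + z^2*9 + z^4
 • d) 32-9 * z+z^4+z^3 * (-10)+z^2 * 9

Expanding (z - 4)*(z + 1)*(z + 1)*(-8 + z):
= 52*z + 32 + z^3*(-10) + z^2*9 + z^4
c) 52*z + 32 + z^3*(-10) + z^2*9 + z^4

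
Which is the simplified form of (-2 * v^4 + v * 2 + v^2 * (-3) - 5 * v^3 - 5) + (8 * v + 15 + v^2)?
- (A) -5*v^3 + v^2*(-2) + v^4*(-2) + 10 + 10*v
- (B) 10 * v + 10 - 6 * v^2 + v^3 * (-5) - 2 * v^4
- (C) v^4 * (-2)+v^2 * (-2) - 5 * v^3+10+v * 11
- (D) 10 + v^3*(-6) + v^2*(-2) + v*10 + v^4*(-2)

Adding the polynomials and combining like terms:
(-2*v^4 + v*2 + v^2*(-3) - 5*v^3 - 5) + (8*v + 15 + v^2)
= -5*v^3 + v^2*(-2) + v^4*(-2) + 10 + 10*v
A) -5*v^3 + v^2*(-2) + v^4*(-2) + 10 + 10*v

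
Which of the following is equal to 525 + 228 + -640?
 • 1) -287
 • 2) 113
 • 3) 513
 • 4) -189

First: 525 + 228 = 753
Then: 753 + -640 = 113
2) 113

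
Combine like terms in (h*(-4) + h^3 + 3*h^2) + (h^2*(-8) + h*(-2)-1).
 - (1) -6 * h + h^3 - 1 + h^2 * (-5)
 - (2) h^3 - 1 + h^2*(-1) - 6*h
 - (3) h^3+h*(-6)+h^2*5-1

Adding the polynomials and combining like terms:
(h*(-4) + h^3 + 3*h^2) + (h^2*(-8) + h*(-2) - 1)
= -6 * h + h^3 - 1 + h^2 * (-5)
1) -6 * h + h^3 - 1 + h^2 * (-5)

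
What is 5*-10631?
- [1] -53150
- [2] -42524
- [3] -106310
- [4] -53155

5 * -10631 = -53155
4) -53155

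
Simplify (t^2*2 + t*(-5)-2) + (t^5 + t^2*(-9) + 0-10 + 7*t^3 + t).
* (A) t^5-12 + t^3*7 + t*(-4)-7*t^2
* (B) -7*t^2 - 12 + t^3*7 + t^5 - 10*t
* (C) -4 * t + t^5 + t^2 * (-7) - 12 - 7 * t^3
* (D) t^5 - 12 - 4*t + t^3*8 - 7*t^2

Adding the polynomials and combining like terms:
(t^2*2 + t*(-5) - 2) + (t^5 + t^2*(-9) + 0 - 10 + 7*t^3 + t)
= t^5-12 + t^3*7 + t*(-4)-7*t^2
A) t^5-12 + t^3*7 + t*(-4)-7*t^2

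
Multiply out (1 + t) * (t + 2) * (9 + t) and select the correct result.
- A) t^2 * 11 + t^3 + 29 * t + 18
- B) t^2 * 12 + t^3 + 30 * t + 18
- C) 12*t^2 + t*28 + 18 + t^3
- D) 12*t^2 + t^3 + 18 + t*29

Expanding (1 + t) * (t + 2) * (9 + t):
= 12*t^2 + t^3 + 18 + t*29
D) 12*t^2 + t^3 + 18 + t*29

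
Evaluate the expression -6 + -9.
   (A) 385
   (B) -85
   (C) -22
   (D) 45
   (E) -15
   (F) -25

-6 + -9 = -15
E) -15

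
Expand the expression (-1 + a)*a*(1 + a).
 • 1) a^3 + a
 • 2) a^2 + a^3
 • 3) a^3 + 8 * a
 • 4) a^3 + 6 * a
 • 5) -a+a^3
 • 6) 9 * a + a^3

Expanding (-1 + a)*a*(1 + a):
= -a+a^3
5) -a+a^3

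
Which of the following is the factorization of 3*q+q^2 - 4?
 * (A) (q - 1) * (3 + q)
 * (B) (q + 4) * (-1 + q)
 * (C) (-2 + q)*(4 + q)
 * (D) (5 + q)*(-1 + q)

We need to factor 3*q+q^2 - 4.
The factored form is (q + 4) * (-1 + q).
B) (q + 4) * (-1 + q)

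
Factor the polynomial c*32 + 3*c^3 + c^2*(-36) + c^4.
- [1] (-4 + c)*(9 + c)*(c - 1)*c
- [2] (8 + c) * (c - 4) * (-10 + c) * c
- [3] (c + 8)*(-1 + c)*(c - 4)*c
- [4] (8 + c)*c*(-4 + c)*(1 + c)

We need to factor c*32 + 3*c^3 + c^2*(-36) + c^4.
The factored form is (c + 8)*(-1 + c)*(c - 4)*c.
3) (c + 8)*(-1 + c)*(c - 4)*c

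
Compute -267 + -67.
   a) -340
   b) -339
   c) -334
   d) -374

-267 + -67 = -334
c) -334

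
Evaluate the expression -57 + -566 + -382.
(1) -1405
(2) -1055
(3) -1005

First: -57 + -566 = -623
Then: -623 + -382 = -1005
3) -1005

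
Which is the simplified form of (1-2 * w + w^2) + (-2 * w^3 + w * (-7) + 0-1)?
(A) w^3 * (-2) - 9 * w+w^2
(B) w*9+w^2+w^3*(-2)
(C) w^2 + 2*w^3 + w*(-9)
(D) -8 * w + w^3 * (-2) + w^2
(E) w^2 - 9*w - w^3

Adding the polynomials and combining like terms:
(1 - 2*w + w^2) + (-2*w^3 + w*(-7) + 0 - 1)
= w^3 * (-2) - 9 * w+w^2
A) w^3 * (-2) - 9 * w+w^2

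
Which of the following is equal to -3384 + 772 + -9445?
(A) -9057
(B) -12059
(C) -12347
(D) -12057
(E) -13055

First: -3384 + 772 = -2612
Then: -2612 + -9445 = -12057
D) -12057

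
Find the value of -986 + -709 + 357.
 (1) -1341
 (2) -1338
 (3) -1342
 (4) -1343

First: -986 + -709 = -1695
Then: -1695 + 357 = -1338
2) -1338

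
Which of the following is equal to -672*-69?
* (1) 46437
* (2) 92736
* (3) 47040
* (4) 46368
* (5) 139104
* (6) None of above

-672 * -69 = 46368
4) 46368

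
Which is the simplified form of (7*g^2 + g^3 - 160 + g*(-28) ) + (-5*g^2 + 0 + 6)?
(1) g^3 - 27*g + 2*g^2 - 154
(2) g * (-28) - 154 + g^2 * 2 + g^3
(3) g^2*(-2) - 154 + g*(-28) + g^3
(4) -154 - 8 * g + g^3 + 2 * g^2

Adding the polynomials and combining like terms:
(7*g^2 + g^3 - 160 + g*(-28)) + (-5*g^2 + 0 + 6)
= g * (-28) - 154 + g^2 * 2 + g^3
2) g * (-28) - 154 + g^2 * 2 + g^3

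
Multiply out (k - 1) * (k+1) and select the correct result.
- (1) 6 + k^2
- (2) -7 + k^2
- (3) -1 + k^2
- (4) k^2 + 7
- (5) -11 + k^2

Expanding (k - 1) * (k+1):
= -1 + k^2
3) -1 + k^2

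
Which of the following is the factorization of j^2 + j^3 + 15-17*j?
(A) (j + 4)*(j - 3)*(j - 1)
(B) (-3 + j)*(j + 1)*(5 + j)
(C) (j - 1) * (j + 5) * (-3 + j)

We need to factor j^2 + j^3 + 15-17*j.
The factored form is (j - 1) * (j + 5) * (-3 + j).
C) (j - 1) * (j + 5) * (-3 + j)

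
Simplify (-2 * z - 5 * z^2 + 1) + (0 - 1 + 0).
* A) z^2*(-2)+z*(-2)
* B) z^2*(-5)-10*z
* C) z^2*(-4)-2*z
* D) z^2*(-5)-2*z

Adding the polynomials and combining like terms:
(-2*z - 5*z^2 + 1) + (0 - 1 + 0)
= z^2*(-5)-2*z
D) z^2*(-5)-2*z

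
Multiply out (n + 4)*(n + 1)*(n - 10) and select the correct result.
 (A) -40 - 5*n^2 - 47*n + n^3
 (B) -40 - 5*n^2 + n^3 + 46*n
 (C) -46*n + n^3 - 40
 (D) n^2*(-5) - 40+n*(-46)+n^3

Expanding (n + 4)*(n + 1)*(n - 10):
= n^2*(-5) - 40+n*(-46)+n^3
D) n^2*(-5) - 40+n*(-46)+n^3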